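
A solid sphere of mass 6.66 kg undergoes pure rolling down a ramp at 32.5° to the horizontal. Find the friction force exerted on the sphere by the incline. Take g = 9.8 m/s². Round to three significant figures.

The moment of inertia is (2/5)MR², giving k ≡ I/(MR²) = 0.4.
Translational: Mg sinθ − f = Ma. Rotational about the CM: fR = Iα = kMRa, so f = kMa.
Combining, a = g sinθ/(1+k) and f = kMa = kMg sinθ/(1+k).
f = 0.4 × 6.66 × 9.8 × sin32.5° / 1.4 ≈ 10.0 N.

f ≈ 10.0 N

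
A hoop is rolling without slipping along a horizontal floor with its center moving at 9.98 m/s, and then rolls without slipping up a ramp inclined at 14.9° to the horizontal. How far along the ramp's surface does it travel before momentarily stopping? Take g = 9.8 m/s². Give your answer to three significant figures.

d ≈ 39.5 m

Here I = MR², so the shape factor k = I/(MR²) = 1.
Rolling without slipping gives ω = v/R, so the total kinetic energy is ½Mv² + ½Iω² = ½(1+k)Mv² = Mv².
Setting this equal to Mgh gives the vertical rise h = (1+k)v₀²/(2g) = 2×9.98²/(2×9.8) = 10.16 m.
Along the incline, d = h/sinθ = 10.16/sin14.9° ≈ 39.5 m.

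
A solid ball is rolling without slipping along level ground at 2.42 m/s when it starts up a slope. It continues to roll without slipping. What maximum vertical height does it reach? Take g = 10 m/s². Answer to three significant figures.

h ≈ 0.410 m

For this body I = (2/5)MR², i.e. k = I/(MR²) = 0.4.
Pure rolling means v = ωR; then KE = ½Mv² + ½I(v/R)² = ½(1+k)Mv² = (7/10)Mv².
At the top the kinetic energy is zero, so (7/10)Mv₀² = Mgh.
Thus h = (1+k)v₀²/(2g) = 1.4 × 2.42² / (2 × 10) ≈ 0.410 m.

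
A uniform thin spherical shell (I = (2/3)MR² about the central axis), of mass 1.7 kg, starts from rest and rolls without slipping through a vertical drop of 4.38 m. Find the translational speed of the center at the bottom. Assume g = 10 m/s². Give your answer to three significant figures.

For this body I = (2/3)MR², i.e. k = I/(MR²) = 2/3.
Pure rolling means v = ωR; then KE = ½Mv² + ½I(v/R)² = ½(1+k)Mv² = (5/6)Mv².
Setting Mgh = (5/6)Mv² gives v = √(2gh/(1+k)) = √(2·10·4.38/1.667) ≈ 7.25 m/s.

v ≈ 7.25 m/s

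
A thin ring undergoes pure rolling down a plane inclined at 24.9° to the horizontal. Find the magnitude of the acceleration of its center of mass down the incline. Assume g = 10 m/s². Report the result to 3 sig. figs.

For this body I = MR², i.e. k = I/(MR²) = 1.
Newton's second law down the slope: Mg sinθ − f = Ma. The torque equation fR = Iα (with α = a/R) gives f = kMa.
Eliminating f: Mg sinθ = (1+k)Ma, so a = g sinθ/(1+k) = 10 × sin24.9° / 2 ≈ 2.11 m/s².

a ≈ 2.11 m/s²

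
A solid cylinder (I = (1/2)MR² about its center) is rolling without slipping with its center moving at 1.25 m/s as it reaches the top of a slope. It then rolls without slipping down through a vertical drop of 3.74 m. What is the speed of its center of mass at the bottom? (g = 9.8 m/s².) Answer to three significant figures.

The moment of inertia is (1/2)MR², giving k ≡ I/(MR²) = 0.5.
Pure rolling means v = ωR; then KE = ½Mv² + ½I(v/R)² = ½(1+k)Mv² = (3/4)Mv².
Conserving energy between top and bottom: (3/4)Mv² = (3/4)Mv₀² + Mgh, hence v² = v₀² + 2gh/(1+k).
v = √(1.25² + 2×9.8×3.74/1.5) = √50.43 ≈ 7.10 m/s.

v ≈ 7.10 m/s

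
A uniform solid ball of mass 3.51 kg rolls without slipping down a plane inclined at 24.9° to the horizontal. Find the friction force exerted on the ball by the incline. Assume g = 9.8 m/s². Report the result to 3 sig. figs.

For this body I = (2/5)MR², i.e. k = I/(MR²) = 0.4.
Newton's second law down the slope: Mg sinθ − f = Ma. The torque equation fR = Iα (with α = a/R) gives f = kMa.
Combining, a = g sinθ/(1+k) and f = kMa = kMg sinθ/(1+k).
f = 0.4 × 3.51 × 9.8 × sin24.9° / 1.4 ≈ 4.14 N.

f ≈ 4.14 N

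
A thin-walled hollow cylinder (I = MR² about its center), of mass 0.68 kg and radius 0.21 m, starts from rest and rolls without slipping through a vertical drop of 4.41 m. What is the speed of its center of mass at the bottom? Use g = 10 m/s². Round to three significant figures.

v ≈ 6.64 m/s

With I = MR², the ratio k = I/(MR²) is 1.
The rolling condition ω = v/R makes the rotational term ½I(v/R)² = ½kMv², so KE_total = ½(1+k)Mv² = Mv².
Energy conservation: Mgh = Mv², so v = √(2gh/(1+k)) = √(2 × 10 × 4.41 / 2) ≈ 6.64 m/s.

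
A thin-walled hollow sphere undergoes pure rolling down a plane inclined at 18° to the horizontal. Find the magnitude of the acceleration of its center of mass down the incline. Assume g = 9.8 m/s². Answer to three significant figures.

For this body I = (2/3)MR², i.e. k = I/(MR²) = 2/3.
Translational: Mg sinθ − f = Ma. Rotational about the CM: fR = Iα = kMRa, so f = kMa.
Eliminating f: Mg sinθ = (1+k)Ma, so a = g sinθ/(1+k) = 9.8 × sin18° / 1.667 ≈ 1.82 m/s².

a ≈ 1.82 m/s²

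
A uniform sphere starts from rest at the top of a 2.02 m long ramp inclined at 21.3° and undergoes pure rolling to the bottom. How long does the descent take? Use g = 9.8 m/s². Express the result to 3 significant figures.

t ≈ 1.26 s

The moment of inertia is (2/5)MR², giving k ≡ I/(MR²) = 0.4.
Translational: Mg sinθ − f = Ma. Rotational about the CM: fR = Iα = kMRa, so f = kMa.
Hence a = g sinθ/(1+k) = 9.8×sin21.3°/1.4 = 2.543 m/s².
With constant a from rest, t = √(2L/a) = √(2·2.02/2.543) ≈ 1.26 s.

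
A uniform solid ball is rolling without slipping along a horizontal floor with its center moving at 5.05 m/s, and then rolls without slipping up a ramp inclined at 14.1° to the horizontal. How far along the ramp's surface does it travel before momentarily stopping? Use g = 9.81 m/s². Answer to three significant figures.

Here I = (2/5)MR², so the shape factor k = I/(MR²) = 0.4.
Since it rolls without slipping, ω = v/R and KE = ½Mv² + ½Iω² = ½(1+k)Mv² = (7/10)Mv².
Setting this equal to Mgh gives the vertical rise h = (1+k)v₀²/(2g) = 1.4×5.05²/(2×9.81) = 1.82 m.
The distance along the slope is d = h/sinθ = 1.82/sin14.1° ≈ 7.47 m.

d ≈ 7.47 m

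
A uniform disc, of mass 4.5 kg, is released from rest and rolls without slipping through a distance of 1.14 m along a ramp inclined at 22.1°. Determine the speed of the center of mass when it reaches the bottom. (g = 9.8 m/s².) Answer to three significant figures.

v ≈ 2.37 m/s

With I = (1/2)MR², the ratio k = I/(MR²) is 0.5.
Pure rolling means v = ωR; then KE = ½Mv² + ½I(v/R)² = ½(1+k)Mv² = (3/4)Mv².
The vertical drop is h = L sinθ = 1.14 × sin22.1° = 0.4289 m.
Setting Mgh = (3/4)Mv² gives v = √(2gh/(1+k)) = √(2·9.8·0.4289/1.5) ≈ 2.37 m/s.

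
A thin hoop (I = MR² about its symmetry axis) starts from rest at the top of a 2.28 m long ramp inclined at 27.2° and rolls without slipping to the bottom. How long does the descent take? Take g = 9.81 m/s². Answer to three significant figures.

The moment of inertia is MR², giving k ≡ I/(MR²) = 1.
Translational: Mg sinθ − f = Ma. Rotational about the CM: fR = Iα = kMRa, so f = kMa.
Hence a = g sinθ/(1+k) = 9.81×sin27.2°/2 = 2.242 m/s².
With constant a from rest, t = √(2L/a) = √(2·2.28/2.242) ≈ 1.43 s.

t ≈ 1.43 s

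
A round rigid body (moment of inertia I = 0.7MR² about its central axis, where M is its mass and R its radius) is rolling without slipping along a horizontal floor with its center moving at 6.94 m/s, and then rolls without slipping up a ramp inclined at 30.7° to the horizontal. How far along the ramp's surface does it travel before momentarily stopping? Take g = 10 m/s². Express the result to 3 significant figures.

d ≈ 8.02 m

Here I = 0.7MR², so the shape factor k = I/(MR²) = 0.7.
The rolling condition ω = v/R makes the rotational term ½I(v/R)² = ½kMv², so KE_total = ½(1+k)Mv² = (17/20)Mv².
Setting this equal to Mgh gives the vertical rise h = (1+k)v₀²/(2g) = 1.7×6.94²/(2×10) = 4.094 m.
Along the incline, d = h/sinθ = 4.094/sin30.7° ≈ 8.02 m.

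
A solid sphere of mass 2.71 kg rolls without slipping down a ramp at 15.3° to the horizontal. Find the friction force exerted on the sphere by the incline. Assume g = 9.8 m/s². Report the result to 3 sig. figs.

f ≈ 2.00 N

Here I = (2/5)MR², so the shape factor k = I/(MR²) = 0.4.
Newton's second law down the slope: Mg sinθ − f = Ma. The torque equation fR = Iα (with α = a/R) gives f = kMa.
Combining, a = g sinθ/(1+k) and f = kMa = kMg sinθ/(1+k).
f = 0.4 × 2.71 × 9.8 × sin15.3° / 1.4 ≈ 2.00 N.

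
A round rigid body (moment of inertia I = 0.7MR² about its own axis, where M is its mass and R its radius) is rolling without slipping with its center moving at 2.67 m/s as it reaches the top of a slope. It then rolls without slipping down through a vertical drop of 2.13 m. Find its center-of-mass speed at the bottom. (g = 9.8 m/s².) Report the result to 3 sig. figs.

With I = 0.7MR², the ratio k = I/(MR²) is 0.7.
The rolling condition ω = v/R makes the rotational term ½I(v/R)² = ½kMv², so KE_total = ½(1+k)Mv² = (17/20)Mv².
Conserving energy between top and bottom: (17/20)Mv² = (17/20)Mv₀² + Mgh, hence v² = v₀² + 2gh/(1+k).
v = √(2.67² + 2×9.8×2.13/1.7) = √31.69 ≈ 5.63 m/s.

v ≈ 5.63 m/s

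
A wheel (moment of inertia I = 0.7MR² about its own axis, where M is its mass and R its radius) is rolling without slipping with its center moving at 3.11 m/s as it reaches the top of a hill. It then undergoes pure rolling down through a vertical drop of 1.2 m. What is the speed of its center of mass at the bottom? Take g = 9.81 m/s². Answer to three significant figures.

With I = 0.7MR², the ratio k = I/(MR²) is 0.7.
Since it rolls without slipping, ω = v/R and KE = ½Mv² + ½Iω² = ½(1+k)Mv² = (17/20)Mv².
Energy conservation: (17/20)Mv₀² + Mgh = (17/20)Mv², so v² = v₀² + 2gh/(1+k).
v = √(3.11² + 2×9.81×1.2/1.7) = √23.52 ≈ 4.85 m/s.

v ≈ 4.85 m/s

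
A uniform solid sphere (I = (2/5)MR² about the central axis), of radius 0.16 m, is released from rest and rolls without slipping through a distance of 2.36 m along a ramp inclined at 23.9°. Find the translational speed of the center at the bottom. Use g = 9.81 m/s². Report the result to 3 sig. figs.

v ≈ 3.66 m/s

For this body I = (2/5)MR², i.e. k = I/(MR²) = 0.4.
Rolling without slipping gives ω = v/R, so the total kinetic energy is ½Mv² + ½Iω² = ½(1+k)Mv² = (7/10)Mv².
The vertical drop is h = L sinθ = 2.36 × sin23.9° = 0.9561 m.
Setting Mgh = (7/10)Mv² gives v = √(2gh/(1+k)) = √(2·9.81·0.9561/1.4) ≈ 3.66 m/s.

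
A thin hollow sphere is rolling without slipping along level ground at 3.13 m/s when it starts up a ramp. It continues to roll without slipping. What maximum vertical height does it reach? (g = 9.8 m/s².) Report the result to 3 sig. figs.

h ≈ 0.833 m

For this body I = (2/3)MR², i.e. k = I/(MR²) = 2/3.
The rolling condition ω = v/R makes the rotational term ½I(v/R)² = ½kMv², so KE_total = ½(1+k)Mv² = (5/6)Mv².
All of this converts to potential energy at the highest point: (5/6)Mv₀² = Mgh.
Thus h = (1+k)v₀²/(2g) = 1.667 × 3.13² / (2 × 9.8) ≈ 0.833 m.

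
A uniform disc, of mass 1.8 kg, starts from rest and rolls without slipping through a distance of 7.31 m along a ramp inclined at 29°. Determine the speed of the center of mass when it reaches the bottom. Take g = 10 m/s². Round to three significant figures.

v ≈ 6.87 m/s

Here I = (1/2)MR², so the shape factor k = I/(MR²) = 0.5.
Pure rolling means v = ωR; then KE = ½Mv² + ½I(v/R)² = ½(1+k)Mv² = (3/4)Mv².
The vertical drop is h = L sinθ = 7.31 × sin29° = 3.544 m.
Setting Mgh = (3/4)Mv² gives v = √(2gh/(1+k)) = √(2·10·3.544/1.5) ≈ 6.87 m/s.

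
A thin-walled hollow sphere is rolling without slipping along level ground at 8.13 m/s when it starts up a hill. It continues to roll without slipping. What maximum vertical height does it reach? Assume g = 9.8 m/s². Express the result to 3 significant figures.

h ≈ 5.62 m

The moment of inertia is (2/3)MR², giving k ≡ I/(MR²) = 2/3.
Pure rolling means v = ωR; then KE = ½Mv² + ½I(v/R)² = ½(1+k)Mv² = (5/6)Mv².
All of this converts to potential energy at the highest point: (5/6)Mv₀² = Mgh.
Thus h = (1+k)v₀²/(2g) = 1.667 × 8.13² / (2 × 9.8) ≈ 5.62 m.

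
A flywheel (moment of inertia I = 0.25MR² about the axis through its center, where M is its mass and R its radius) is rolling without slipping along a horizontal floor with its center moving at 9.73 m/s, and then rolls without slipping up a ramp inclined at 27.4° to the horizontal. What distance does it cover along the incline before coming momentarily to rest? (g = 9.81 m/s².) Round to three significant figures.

The moment of inertia is 0.25MR², giving k ≡ I/(MR²) = 0.25.
The rolling condition ω = v/R makes the rotational term ½I(v/R)² = ½kMv², so KE_total = ½(1+k)Mv² = (5/8)Mv².
Setting this equal to Mgh gives the vertical rise h = (1+k)v₀²/(2g) = 1.25×9.73²/(2×9.81) = 6.032 m.
Along the incline, d = h/sinθ = 6.032/sin27.4° ≈ 13.1 m.

d ≈ 13.1 m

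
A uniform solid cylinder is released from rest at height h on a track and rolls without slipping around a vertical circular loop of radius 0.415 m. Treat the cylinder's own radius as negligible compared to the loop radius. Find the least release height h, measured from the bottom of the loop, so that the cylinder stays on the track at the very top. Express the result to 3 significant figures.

h_min ≈ 1.14 m

The moment of inertia is (1/2)MR², giving k ≡ I/(MR²) = 0.5.
At the top, contact is just lost when gravity alone supplies the centripetal force: Mg = Mv_top²/r, i.e. v_top² = gr.
With ω = v/R, the kinetic energy at speed v is ½(1+k)Mv² = (3/4)Mv².
Energy conservation from release (height h) to the top (height 2r): Mgh = Mg(2r) + (3/4)M·gr.
Thus h_min = 2r + (1+k)r/2 = r(2 + 1.5/2) = 0.415 × 2.75 ≈ 1.14 m.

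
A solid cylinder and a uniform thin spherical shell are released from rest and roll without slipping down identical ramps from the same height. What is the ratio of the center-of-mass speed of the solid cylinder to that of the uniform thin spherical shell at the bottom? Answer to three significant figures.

v_ratio ≈ 1.05

Each satisfies Mgh = ½(1+k)Mv² with k = I/(MR²), so v ∝ 1/√(1+k).
For the solid cylinder k = 0.5; for the uniform thin spherical shell k = 2/3.
v₁/v₂ = √((1+k₂)/(1+k₁)) = √(1.667/1.5) ≈ 1.05.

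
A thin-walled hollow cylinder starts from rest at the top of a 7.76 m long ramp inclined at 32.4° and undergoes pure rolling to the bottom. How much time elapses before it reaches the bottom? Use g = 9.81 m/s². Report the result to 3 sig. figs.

Here I = MR², so the shape factor k = I/(MR²) = 1.
Newton's second law down the slope: Mg sinθ − f = Ma. The torque equation fR = Iα (with α = a/R) gives f = kMa.
Hence a = g sinθ/(1+k) = 9.81×sin32.4°/2 = 2.628 m/s².
Starting from rest, L = ½at², so t = √(2L/a) = √(2×7.76/2.628) ≈ 2.43 s.

t ≈ 2.43 s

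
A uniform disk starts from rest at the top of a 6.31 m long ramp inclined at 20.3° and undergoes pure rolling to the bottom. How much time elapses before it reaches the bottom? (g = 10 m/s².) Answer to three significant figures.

t ≈ 2.34 s

For this body I = (1/2)MR², i.e. k = I/(MR²) = 0.5.
Translational: Mg sinθ − f = Ma. Rotational about the CM: fR = Iα = kMRa, so f = kMa.
Hence a = g sinθ/(1+k) = 10×sin20.3°/1.5 = 2.313 m/s².
Starting from rest, L = ½at², so t = √(2L/a) = √(2×6.31/2.313) ≈ 2.34 s.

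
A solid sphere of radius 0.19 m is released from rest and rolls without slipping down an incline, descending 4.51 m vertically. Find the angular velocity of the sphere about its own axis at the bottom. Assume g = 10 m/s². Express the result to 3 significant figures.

For this body I = (2/5)MR², i.e. k = I/(MR²) = 0.4.
Rolling without slipping gives ω = v/R, so the total kinetic energy is ½Mv² + ½Iω² = ½(1+k)Mv² = (7/10)Mv².
Energy conservation Mgh = ½(1+k)Mv² gives v = √(2gh/(1+k)) = √(2 × 10 × 4.51 / 1.4) = 8.027 m/s.
Then ω = v/R = 8.027 / 0.19 ≈ 42.2 rad/s.

ω ≈ 42.2 rad/s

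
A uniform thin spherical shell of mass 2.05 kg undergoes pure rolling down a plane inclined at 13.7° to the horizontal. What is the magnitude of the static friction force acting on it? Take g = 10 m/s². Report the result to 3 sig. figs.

f ≈ 1.94 N

The moment of inertia is (2/3)MR², giving k ≡ I/(MR²) = 2/3.
Translational: Mg sinθ − f = Ma. Rotational about the CM: fR = Iα = kMRa, so f = kMa.
Combining, a = g sinθ/(1+k) and f = kMa = kMg sinθ/(1+k).
f = (2/3) × 2.05 × 10 × sin13.7° / 1.667 ≈ 1.94 N.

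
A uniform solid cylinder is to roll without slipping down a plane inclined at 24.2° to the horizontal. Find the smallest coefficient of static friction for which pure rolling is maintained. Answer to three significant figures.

μ_min ≈ 0.150

With I = (1/2)MR², the ratio k = I/(MR²) is 0.5.
Along the incline Mg sinθ − f = Ma, and torque about the center fR = Iα = kMR²(a/R) gives f = kMa.
These give a = g sinθ/(1+k) and the required friction f = kMg sinθ/(1+k).
With N = Mg cosθ, the no-slip condition f ≤ μN gives μ_min = f/N = k tanθ/(1+k).
μ_min = 0.5 × tan24.2° / 1.5 ≈ 0.150.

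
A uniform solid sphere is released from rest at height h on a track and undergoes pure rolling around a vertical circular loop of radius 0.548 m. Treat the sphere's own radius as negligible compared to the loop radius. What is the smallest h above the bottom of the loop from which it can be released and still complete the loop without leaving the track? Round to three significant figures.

h_min ≈ 1.48 m

With I = (2/5)MR², the ratio k = I/(MR²) is 0.4.
At the top, contact is just lost when gravity alone supplies the centripetal force: Mg = Mv_top²/r, i.e. v_top² = gr.
With ω = v/R, the kinetic energy at speed v is ½(1+k)Mv² = (7/10)Mv².
Energy conservation from release (height h) to the top (height 2r): Mgh = Mg(2r) + (7/10)M·gr.
Thus h_min = 2r + (1+k)r/2 = r(2 + 1.4/2) = 0.548 × 2.7 ≈ 1.48 m.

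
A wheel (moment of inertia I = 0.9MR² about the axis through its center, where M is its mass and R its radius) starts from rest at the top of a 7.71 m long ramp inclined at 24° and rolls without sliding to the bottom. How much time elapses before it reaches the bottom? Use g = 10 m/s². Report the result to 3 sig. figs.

Here I = 0.9MR², so the shape factor k = I/(MR²) = 0.9.
Along the incline Mg sinθ − f = Ma, and torque about the center fR = Iα = kMR²(a/R) gives f = kMa.
Hence a = g sinθ/(1+k) = 10×sin24°/1.9 = 2.141 m/s².
Starting from rest, L = ½at², so t = √(2L/a) = √(2×7.71/2.141) ≈ 2.68 s.

t ≈ 2.68 s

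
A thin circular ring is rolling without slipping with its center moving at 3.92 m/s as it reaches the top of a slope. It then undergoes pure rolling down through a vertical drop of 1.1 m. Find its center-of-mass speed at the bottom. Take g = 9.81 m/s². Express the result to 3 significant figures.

v ≈ 5.11 m/s

For this body I = MR², i.e. k = I/(MR²) = 1.
Pure rolling means v = ωR; then KE = ½Mv² + ½I(v/R)² = ½(1+k)Mv² = Mv².
Energy conservation: Mv₀² + Mgh = Mv², so v² = v₀² + 2gh/(1+k).
v = √(3.92² + 2×9.81×1.1/2) = √26.16 ≈ 5.11 m/s.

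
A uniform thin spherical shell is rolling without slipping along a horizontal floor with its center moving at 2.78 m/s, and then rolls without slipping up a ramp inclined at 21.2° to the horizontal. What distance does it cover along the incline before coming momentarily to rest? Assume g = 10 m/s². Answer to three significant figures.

d ≈ 1.78 m

The moment of inertia is (2/3)MR², giving k ≡ I/(MR²) = 2/3.
Rolling without slipping gives ω = v/R, so the total kinetic energy is ½Mv² + ½Iω² = ½(1+k)Mv² = (5/6)Mv².
Setting this equal to Mgh gives the vertical rise h = (1+k)v₀²/(2g) = 1.667×2.78²/(2×10) = 0.644 m.
The distance along the slope is d = h/sinθ = 0.644/sin21.2° ≈ 1.78 m.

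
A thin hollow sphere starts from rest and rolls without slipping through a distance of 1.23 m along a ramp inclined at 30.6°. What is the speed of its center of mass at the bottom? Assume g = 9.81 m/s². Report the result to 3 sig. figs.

v ≈ 2.71 m/s

For this body I = (2/3)MR², i.e. k = I/(MR²) = 2/3.
The rolling condition ω = v/R makes the rotational term ½I(v/R)² = ½kMv², so KE_total = ½(1+k)Mv² = (5/6)Mv².
The vertical drop is h = L sinθ = 1.23 × sin30.6° = 0.6261 m.
Energy conservation: Mgh = (5/6)Mv², so v = √(2gh/(1+k)) = √(2 × 9.81 × 0.6261 / 1.667) ≈ 2.71 m/s.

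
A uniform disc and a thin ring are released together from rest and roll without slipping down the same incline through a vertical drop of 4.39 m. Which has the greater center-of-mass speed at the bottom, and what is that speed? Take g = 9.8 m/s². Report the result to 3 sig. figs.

For rolling without slipping, Mgh = ½(1+k)Mv² where k = I/(MR²), so v = √(2gh/(1+k)).
Uniform disc: k = 0.5, giving v = √(2×9.8×4.39/1.5) = 7.574 m/s.
Thin ring: k = 1, giving v = √(2×9.8×4.39/2) = 6.559 m/s.
The smaller k wins: the uniform disc, at ≈ 7.57 m/s.

the uniform disc, at v ≈ 7.57 m/s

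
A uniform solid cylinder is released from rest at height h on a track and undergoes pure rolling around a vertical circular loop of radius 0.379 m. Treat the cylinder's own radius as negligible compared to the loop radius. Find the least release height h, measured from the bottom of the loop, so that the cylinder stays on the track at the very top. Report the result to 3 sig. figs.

With I = (1/2)MR², the ratio k = I/(MR²) is 0.5.
At the top, contact is just lost when gravity alone supplies the centripetal force: Mg = Mv_top²/r, i.e. v_top² = gr.
With ω = v/R, the kinetic energy at speed v is ½(1+k)Mv² = (3/4)Mv².
Energy conservation from release (height h) to the top (height 2r): Mgh = Mg(2r) + (3/4)M·gr.
Thus h_min = 2r + (1+k)r/2 = r(2 + 1.5/2) = 0.379 × 2.75 ≈ 1.04 m.

h_min ≈ 1.04 m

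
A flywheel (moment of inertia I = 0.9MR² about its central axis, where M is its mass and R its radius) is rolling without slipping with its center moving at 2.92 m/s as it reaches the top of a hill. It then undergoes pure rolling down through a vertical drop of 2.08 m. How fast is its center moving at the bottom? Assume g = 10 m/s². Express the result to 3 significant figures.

v ≈ 5.52 m/s

With I = 0.9MR², the ratio k = I/(MR²) is 0.9.
Pure rolling means v = ωR; then KE = ½Mv² + ½I(v/R)² = ½(1+k)Mv² = (19/20)Mv².
Energy conservation: (19/20)Mv₀² + Mgh = (19/20)Mv², so v² = v₀² + 2gh/(1+k).
v = √(2.92² + 2×10×2.08/1.9) = √30.42 ≈ 5.52 m/s.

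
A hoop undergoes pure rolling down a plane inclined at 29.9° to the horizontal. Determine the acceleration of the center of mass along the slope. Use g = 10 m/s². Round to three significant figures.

The moment of inertia is MR², giving k ≡ I/(MR²) = 1.
Along the incline Mg sinθ − f = Ma, and torque about the center fR = Iα = kMR²(a/R) gives f = kMa.
Eliminating f: Mg sinθ = (1+k)Ma, so a = g sinθ/(1+k) = 10 × sin29.9° / 2 ≈ 2.49 m/s².

a ≈ 2.49 m/s²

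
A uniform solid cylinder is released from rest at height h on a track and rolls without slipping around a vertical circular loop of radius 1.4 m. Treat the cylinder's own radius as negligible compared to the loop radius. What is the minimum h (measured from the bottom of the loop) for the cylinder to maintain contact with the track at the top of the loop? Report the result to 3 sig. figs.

With I = (1/2)MR², the ratio k = I/(MR²) is 0.5.
At the top, contact is just lost when gravity alone supplies the centripetal force: Mg = Mv_top²/r, i.e. v_top² = gr.
With ω = v/R, the kinetic energy at speed v is ½(1+k)Mv² = (3/4)Mv².
Energy conservation from release (height h) to the top (height 2r): Mgh = Mg(2r) + (3/4)M·gr.
Thus h_min = 2r + (1+k)r/2 = r(2 + 1.5/2) = 1.4 × 2.75 ≈ 3.85 m.

h_min ≈ 3.85 m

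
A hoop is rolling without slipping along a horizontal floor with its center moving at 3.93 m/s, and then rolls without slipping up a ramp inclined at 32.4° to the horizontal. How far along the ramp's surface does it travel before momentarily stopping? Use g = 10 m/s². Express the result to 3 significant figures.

With I = MR², the ratio k = I/(MR²) is 1.
Rolling without slipping gives ω = v/R, so the total kinetic energy is ½Mv² + ½Iω² = ½(1+k)Mv² = Mv².
Setting this equal to Mgh gives the vertical rise h = (1+k)v₀²/(2g) = 2×3.93²/(2×10) = 1.544 m.
The distance along the slope is d = h/sinθ = 1.544/sin32.4° ≈ 2.88 m.

d ≈ 2.88 m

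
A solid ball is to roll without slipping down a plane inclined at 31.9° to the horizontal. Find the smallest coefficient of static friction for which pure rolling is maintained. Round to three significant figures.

For this body I = (2/5)MR², i.e. k = I/(MR²) = 0.4.
Newton's second law down the slope: Mg sinθ − f = Ma. The torque equation fR = Iα (with α = a/R) gives f = kMa.
These give a = g sinθ/(1+k) and the required friction f = kMg sinθ/(1+k).
With N = Mg cosθ, the no-slip condition f ≤ μN gives μ_min = f/N = k tanθ/(1+k).
μ_min = 0.4 × tan31.9° / 1.4 ≈ 0.178.

μ_min ≈ 0.178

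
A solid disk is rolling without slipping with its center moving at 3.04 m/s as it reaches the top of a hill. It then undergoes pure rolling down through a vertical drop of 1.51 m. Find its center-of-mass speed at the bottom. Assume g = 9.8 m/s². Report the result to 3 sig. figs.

For this body I = (1/2)MR², i.e. k = I/(MR²) = 0.5.
Since it rolls without slipping, ω = v/R and KE = ½Mv² + ½Iω² = ½(1+k)Mv² = (3/4)Mv².
Energy conservation: (3/4)Mv₀² + Mgh = (3/4)Mv², so v² = v₀² + 2gh/(1+k).
v = √(3.04² + 2×9.8×1.51/1.5) = √28.97 ≈ 5.38 m/s.

v ≈ 5.38 m/s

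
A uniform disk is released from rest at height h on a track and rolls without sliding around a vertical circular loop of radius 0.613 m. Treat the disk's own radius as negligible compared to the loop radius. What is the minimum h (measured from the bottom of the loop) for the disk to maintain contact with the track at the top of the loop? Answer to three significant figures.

Here I = (1/2)MR², so the shape factor k = I/(MR²) = 0.5.
At the top of the loop, the minimum-contact condition is Mg = Mv_top²/r, so v_top² = gr.
With ω = v/R, the kinetic energy at speed v is ½(1+k)Mv² = (3/4)Mv².
Energy conservation from release (height h) to the top (height 2r): Mgh = Mg(2r) + (3/4)M·gr.
Thus h_min = 2r + (1+k)r/2 = r(2 + 1.5/2) = 0.613 × 2.75 ≈ 1.69 m.

h_min ≈ 1.69 m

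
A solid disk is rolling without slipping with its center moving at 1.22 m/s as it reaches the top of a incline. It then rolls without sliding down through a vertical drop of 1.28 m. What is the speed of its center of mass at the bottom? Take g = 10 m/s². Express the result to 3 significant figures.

For this body I = (1/2)MR², i.e. k = I/(MR²) = 0.5.
Since it rolls without slipping, ω = v/R and KE = ½Mv² + ½Iω² = ½(1+k)Mv² = (3/4)Mv².
Energy conservation: (3/4)Mv₀² + Mgh = (3/4)Mv², so v² = v₀² + 2gh/(1+k).
v = √(1.22² + 2×10×1.28/1.5) = √18.56 ≈ 4.31 m/s.

v ≈ 4.31 m/s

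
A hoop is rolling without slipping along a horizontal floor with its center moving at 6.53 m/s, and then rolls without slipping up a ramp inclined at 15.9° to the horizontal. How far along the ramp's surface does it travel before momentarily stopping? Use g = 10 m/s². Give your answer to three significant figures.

For this body I = MR², i.e. k = I/(MR²) = 1.
Pure rolling means v = ωR; then KE = ½Mv² + ½I(v/R)² = ½(1+k)Mv² = Mv².
Setting this equal to Mgh gives the vertical rise h = (1+k)v₀²/(2g) = 2×6.53²/(2×10) = 4.264 m.
The distance along the slope is d = h/sinθ = 4.264/sin15.9° ≈ 15.6 m.

d ≈ 15.6 m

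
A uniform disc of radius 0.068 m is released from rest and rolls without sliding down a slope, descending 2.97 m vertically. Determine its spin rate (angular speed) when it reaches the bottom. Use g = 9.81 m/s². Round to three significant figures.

ω ≈ 91.7 rad/s

Here I = (1/2)MR², so the shape factor k = I/(MR²) = 0.5.
Pure rolling means v = ωR; then KE = ½Mv² + ½I(v/R)² = ½(1+k)Mv² = (3/4)Mv².
Energy conservation Mgh = ½(1+k)Mv² gives v = √(2gh/(1+k)) = √(2 × 9.81 × 2.97 / 1.5) = 6.233 m/s.
The angular speed follows from ω = v/R = 6.233/0.068 ≈ 91.7 rad/s.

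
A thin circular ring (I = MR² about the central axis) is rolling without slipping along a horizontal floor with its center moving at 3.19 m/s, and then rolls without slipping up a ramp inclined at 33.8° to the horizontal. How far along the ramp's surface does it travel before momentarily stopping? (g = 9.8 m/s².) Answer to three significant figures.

Here I = MR², so the shape factor k = I/(MR²) = 1.
Rolling without slipping gives ω = v/R, so the total kinetic energy is ½Mv² + ½Iω² = ½(1+k)Mv² = Mv².
Setting this equal to Mgh gives the vertical rise h = (1+k)v₀²/(2g) = 2×3.19²/(2×9.8) = 1.038 m.
The distance along the slope is d = h/sinθ = 1.038/sin33.8° ≈ 1.87 m.

d ≈ 1.87 m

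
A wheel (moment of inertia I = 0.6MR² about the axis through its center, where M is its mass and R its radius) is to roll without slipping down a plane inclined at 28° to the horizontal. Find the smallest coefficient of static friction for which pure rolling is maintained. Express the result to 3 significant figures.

With I = 0.6MR², the ratio k = I/(MR²) is 0.6.
Translational: Mg sinθ − f = Ma. Rotational about the CM: fR = Iα = kMRa, so f = kMa.
These give a = g sinθ/(1+k) and the required friction f = kMg sinθ/(1+k).
The normal force is N = Mg cosθ, so μ_min = f/N = k tanθ/(1+k).
μ_min = 0.6 × tan28° / 1.6 ≈ 0.199.

μ_min ≈ 0.199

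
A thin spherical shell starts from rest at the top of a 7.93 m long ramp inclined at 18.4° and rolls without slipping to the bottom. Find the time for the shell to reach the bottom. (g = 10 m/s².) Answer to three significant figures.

For this body I = (2/3)MR², i.e. k = I/(MR²) = 2/3.
Newton's second law down the slope: Mg sinθ − f = Ma. The torque equation fR = Iα (with α = a/R) gives f = kMa.
Hence a = g sinθ/(1+k) = 10×sin18.4°/1.667 = 1.894 m/s².
Starting from rest, L = ½at², so t = √(2L/a) = √(2×7.93/1.894) ≈ 2.89 s.

t ≈ 2.89 s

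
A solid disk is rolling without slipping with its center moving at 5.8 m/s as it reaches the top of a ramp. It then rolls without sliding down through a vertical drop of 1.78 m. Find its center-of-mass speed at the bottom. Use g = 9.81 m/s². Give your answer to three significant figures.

For this body I = (1/2)MR², i.e. k = I/(MR²) = 0.5.
Since it rolls without slipping, ω = v/R and KE = ½Mv² + ½Iω² = ½(1+k)Mv² = (3/4)Mv².
Energy conservation: (3/4)Mv₀² + Mgh = (3/4)Mv², so v² = v₀² + 2gh/(1+k).
v = √(5.8² + 2×9.81×1.78/1.5) = √56.92 ≈ 7.54 m/s.

v ≈ 7.54 m/s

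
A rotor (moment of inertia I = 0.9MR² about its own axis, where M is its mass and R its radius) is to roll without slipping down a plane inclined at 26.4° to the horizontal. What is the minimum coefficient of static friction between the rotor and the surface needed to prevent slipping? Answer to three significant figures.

μ_min ≈ 0.235

For this body I = 0.9MR², i.e. k = I/(MR²) = 0.9.
Newton's second law down the slope: Mg sinθ − f = Ma. The torque equation fR = Iα (with α = a/R) gives f = kMa.
These give a = g sinθ/(1+k) and the required friction f = kMg sinθ/(1+k).
With N = Mg cosθ, the no-slip condition f ≤ μN gives μ_min = f/N = k tanθ/(1+k).
μ_min = 0.9 × tan26.4° / 1.9 ≈ 0.235.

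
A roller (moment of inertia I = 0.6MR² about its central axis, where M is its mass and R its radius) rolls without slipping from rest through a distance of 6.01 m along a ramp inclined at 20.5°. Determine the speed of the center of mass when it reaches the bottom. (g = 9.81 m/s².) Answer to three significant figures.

v ≈ 5.08 m/s

The moment of inertia is 0.6MR², giving k ≡ I/(MR²) = 0.6.
Since it rolls without slipping, ω = v/R and KE = ½Mv² + ½Iω² = ½(1+k)Mv² = (4/5)Mv².
The vertical drop is h = L sinθ = 6.01 × sin20.5° = 2.105 m.
Energy conservation: Mgh = (4/5)Mv², so v = √(2gh/(1+k)) = √(2 × 9.81 × 2.105 / 1.6) ≈ 5.08 m/s.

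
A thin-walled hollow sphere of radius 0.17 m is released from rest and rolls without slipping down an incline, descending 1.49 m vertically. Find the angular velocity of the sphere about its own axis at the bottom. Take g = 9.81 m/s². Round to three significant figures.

ω ≈ 24.6 rad/s

Here I = (2/3)MR², so the shape factor k = I/(MR²) = 2/3.
The rolling condition ω = v/R makes the rotational term ½I(v/R)² = ½kMv², so KE_total = ½(1+k)Mv² = (5/6)Mv².
Energy conservation Mgh = ½(1+k)Mv² gives v = √(2gh/(1+k)) = √(2 × 9.81 × 1.49 / 1.667) = 4.188 m/s.
The angular speed follows from ω = v/R = 4.188/0.17 ≈ 24.6 rad/s.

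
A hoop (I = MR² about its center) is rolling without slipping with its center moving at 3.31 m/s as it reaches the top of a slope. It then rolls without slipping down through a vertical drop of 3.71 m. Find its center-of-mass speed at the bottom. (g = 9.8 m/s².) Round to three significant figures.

Here I = MR², so the shape factor k = I/(MR²) = 1.
Rolling without slipping gives ω = v/R, so the total kinetic energy is ½Mv² + ½Iω² = ½(1+k)Mv² = Mv².
Energy conservation: Mv₀² + Mgh = Mv², so v² = v₀² + 2gh/(1+k).
v = √(3.31² + 2×9.8×3.71/2) = √47.31 ≈ 6.88 m/s.

v ≈ 6.88 m/s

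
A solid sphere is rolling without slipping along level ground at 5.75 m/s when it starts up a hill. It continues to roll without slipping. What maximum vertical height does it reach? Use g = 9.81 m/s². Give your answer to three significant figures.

h ≈ 2.36 m

Here I = (2/5)MR², so the shape factor k = I/(MR²) = 0.4.
Pure rolling means v = ωR; then KE = ½Mv² + ½I(v/R)² = ½(1+k)Mv² = (7/10)Mv².
At the top the kinetic energy is zero, so (7/10)Mv₀² = Mgh.
Thus h = (1+k)v₀²/(2g) = 1.4 × 5.75² / (2 × 9.81) ≈ 2.36 m.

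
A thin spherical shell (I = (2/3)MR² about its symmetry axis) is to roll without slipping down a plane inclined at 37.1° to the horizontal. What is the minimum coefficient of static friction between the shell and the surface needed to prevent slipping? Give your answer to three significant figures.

For this body I = (2/3)MR², i.e. k = I/(MR²) = 2/3.
Newton's second law down the slope: Mg sinθ − f = Ma. The torque equation fR = Iα (with α = a/R) gives f = kMa.
These give a = g sinθ/(1+k) and the required friction f = kMg sinθ/(1+k).
With N = Mg cosθ, the no-slip condition f ≤ μN gives μ_min = f/N = k tanθ/(1+k).
μ_min = (2/3) × tan37.1° / 1.667 ≈ 0.303.

μ_min ≈ 0.303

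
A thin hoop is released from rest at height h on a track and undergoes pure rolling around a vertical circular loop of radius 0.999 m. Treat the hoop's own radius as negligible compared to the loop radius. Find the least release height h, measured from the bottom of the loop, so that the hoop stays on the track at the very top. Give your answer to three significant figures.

The moment of inertia is MR², giving k ≡ I/(MR²) = 1.
At the top of the loop, the minimum-contact condition is Mg = Mv_top²/r, so v_top² = gr.
With ω = v/R, the kinetic energy at speed v is ½(1+k)Mv² = Mv².
Energy conservation from release (height h) to the top (height 2r): Mgh = Mg(2r) + M·gr.
Thus h_min = 2r + (1+k)r/2 = r(2 + 2/2) = 0.999 × 3 ≈ 3.00 m.

h_min ≈ 3.00 m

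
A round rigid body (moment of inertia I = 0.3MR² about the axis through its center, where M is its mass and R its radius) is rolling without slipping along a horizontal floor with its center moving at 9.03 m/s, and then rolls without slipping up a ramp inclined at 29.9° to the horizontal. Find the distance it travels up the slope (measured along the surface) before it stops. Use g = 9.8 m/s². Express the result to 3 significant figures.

d ≈ 10.8 m

With I = 0.3MR², the ratio k = I/(MR²) is 0.3.
Pure rolling means v = ωR; then KE = ½Mv² + ½I(v/R)² = ½(1+k)Mv² = (13/20)Mv².
Setting this equal to Mgh gives the vertical rise h = (1+k)v₀²/(2g) = 1.3×9.03²/(2×9.8) = 5.408 m.
The distance along the slope is d = h/sinθ = 5.408/sin29.9° ≈ 10.8 m.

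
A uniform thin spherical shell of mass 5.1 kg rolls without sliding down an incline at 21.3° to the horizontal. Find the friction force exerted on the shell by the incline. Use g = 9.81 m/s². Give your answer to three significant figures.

f ≈ 7.27 N

Here I = (2/3)MR², so the shape factor k = I/(MR²) = 2/3.
Newton's second law down the slope: Mg sinθ − f = Ma. The torque equation fR = Iα (with α = a/R) gives f = kMa.
Combining, a = g sinθ/(1+k) and f = kMa = kMg sinθ/(1+k).
f = (2/3) × 5.1 × 9.81 × sin21.3° / 1.667 ≈ 7.27 N.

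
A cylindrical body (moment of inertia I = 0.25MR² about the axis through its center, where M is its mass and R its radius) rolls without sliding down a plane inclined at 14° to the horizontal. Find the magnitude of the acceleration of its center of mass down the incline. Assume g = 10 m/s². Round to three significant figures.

For this body I = 0.25MR², i.e. k = I/(MR²) = 0.25.
Newton's second law down the slope: Mg sinθ − f = Ma. The torque equation fR = Iα (with α = a/R) gives f = kMa.
Eliminating f: Mg sinθ = (1+k)Ma, so a = g sinθ/(1+k) = 10 × sin14° / 1.25 ≈ 1.94 m/s².

a ≈ 1.94 m/s²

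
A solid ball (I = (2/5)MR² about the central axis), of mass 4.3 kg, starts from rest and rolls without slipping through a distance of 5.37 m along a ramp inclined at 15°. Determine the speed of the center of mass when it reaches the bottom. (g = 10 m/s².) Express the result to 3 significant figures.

For this body I = (2/5)MR², i.e. k = I/(MR²) = 0.4.
Since it rolls without slipping, ω = v/R and KE = ½Mv² + ½Iω² = ½(1+k)Mv² = (7/10)Mv².
The vertical drop is h = L sinθ = 5.37 × sin15° = 1.39 m.
Setting Mgh = (7/10)Mv² gives v = √(2gh/(1+k)) = √(2·10·1.39/1.4) ≈ 4.46 m/s.

v ≈ 4.46 m/s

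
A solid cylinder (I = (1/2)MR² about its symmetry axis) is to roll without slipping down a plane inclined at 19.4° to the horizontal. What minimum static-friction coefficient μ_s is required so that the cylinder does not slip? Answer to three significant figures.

μ_min ≈ 0.117

For this body I = (1/2)MR², i.e. k = I/(MR²) = 0.5.
Along the incline Mg sinθ − f = Ma, and torque about the center fR = Iα = kMR²(a/R) gives f = kMa.
These give a = g sinθ/(1+k) and the required friction f = kMg sinθ/(1+k).
The normal force is N = Mg cosθ, so μ_min = f/N = k tanθ/(1+k).
μ_min = 0.5 × tan19.4° / 1.5 ≈ 0.117.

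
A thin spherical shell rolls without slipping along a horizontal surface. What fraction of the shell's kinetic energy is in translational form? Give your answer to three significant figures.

With I = (2/3)MR², the ratio k = I/(MR²) is 2/3.
With ω = v/R, KE_trans = ½Mv² and KE_rot = ½Iω² = ½kMv², so KE_total = ½(1+k)Mv².
The translational fraction is therefore 1/(1+k) = 1/1.667 ≈ 0.600.

fraction ≈ 0.600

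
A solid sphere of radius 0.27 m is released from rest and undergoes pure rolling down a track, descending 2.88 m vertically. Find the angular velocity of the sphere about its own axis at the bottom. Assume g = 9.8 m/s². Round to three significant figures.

ω ≈ 23.5 rad/s

Here I = (2/5)MR², so the shape factor k = I/(MR²) = 0.4.
The rolling condition ω = v/R makes the rotational term ½I(v/R)² = ½kMv², so KE_total = ½(1+k)Mv² = (7/10)Mv².
Energy conservation Mgh = ½(1+k)Mv² gives v = √(2gh/(1+k)) = √(2 × 9.8 × 2.88 / 1.4) = 6.35 m/s.
The angular speed follows from ω = v/R = 6.35/0.27 ≈ 23.5 rad/s.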